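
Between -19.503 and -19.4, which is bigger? -19.4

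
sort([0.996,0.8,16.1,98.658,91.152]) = [0.8,0.996,16.1,91.152,98.658]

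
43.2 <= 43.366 True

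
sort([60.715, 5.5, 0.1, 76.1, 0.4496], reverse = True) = [76.1, 60.715, 5.5, 0.4496, 0.1]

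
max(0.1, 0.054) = 0.1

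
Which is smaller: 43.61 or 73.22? 43.61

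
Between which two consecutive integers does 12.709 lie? 12 and 13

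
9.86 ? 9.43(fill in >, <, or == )>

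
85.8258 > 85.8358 False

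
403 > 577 False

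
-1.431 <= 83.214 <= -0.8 False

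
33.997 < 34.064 True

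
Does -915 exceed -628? No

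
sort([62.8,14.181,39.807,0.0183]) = [0.0183,14.181,39.807,62.8]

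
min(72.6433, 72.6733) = 72.6433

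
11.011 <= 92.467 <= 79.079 False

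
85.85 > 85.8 True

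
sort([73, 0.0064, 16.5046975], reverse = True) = [73, 16.5046975, 0.0064]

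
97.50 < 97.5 False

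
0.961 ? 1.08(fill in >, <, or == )<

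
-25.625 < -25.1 True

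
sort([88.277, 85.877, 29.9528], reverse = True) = [88.277, 85.877, 29.9528]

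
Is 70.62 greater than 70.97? No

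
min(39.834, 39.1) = 39.1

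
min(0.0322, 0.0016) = 0.0016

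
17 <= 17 True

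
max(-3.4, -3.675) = -3.4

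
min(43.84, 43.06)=43.06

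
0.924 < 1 True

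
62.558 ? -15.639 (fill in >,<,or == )>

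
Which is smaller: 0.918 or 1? 0.918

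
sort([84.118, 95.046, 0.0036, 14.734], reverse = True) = [95.046, 84.118, 14.734, 0.0036]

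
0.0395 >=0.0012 True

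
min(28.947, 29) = 28.947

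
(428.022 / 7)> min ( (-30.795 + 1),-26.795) True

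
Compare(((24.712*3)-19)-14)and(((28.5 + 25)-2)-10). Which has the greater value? (((28.5 + 25)-2)-10)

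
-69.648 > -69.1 False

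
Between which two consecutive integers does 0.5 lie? 0 and 1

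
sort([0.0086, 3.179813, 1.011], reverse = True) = [3.179813, 1.011, 0.0086]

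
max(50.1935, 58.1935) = 58.1935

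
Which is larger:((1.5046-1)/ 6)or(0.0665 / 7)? ((1.5046-1)/ 6)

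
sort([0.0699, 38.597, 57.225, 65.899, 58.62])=[0.0699, 38.597, 57.225, 58.62, 65.899]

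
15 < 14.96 False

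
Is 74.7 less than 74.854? Yes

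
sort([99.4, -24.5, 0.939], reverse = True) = [99.4, 0.939, -24.5]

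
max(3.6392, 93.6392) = 93.6392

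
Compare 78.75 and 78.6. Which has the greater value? 78.75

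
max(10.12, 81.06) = 81.06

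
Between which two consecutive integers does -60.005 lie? -61 and -60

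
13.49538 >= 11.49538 True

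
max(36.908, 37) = 37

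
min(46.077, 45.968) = 45.968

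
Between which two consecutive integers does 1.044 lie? 1 and 2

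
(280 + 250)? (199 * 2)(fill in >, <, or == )>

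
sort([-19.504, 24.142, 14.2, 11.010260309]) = [-19.504, 11.010260309, 14.2, 24.142]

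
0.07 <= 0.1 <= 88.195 True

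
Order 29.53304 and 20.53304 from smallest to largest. 20.53304, 29.53304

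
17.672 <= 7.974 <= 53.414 False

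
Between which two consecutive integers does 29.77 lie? 29 and 30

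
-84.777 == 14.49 False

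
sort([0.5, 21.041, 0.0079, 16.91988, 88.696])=[0.0079, 0.5, 16.91988, 21.041, 88.696]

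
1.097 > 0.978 True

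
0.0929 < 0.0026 False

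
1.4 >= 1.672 False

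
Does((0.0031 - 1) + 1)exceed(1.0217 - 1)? No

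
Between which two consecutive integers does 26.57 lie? 26 and 27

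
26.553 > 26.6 False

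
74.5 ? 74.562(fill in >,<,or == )<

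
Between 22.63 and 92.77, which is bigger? 92.77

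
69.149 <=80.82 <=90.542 True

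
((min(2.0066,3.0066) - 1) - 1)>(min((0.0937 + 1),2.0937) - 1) False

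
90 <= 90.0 True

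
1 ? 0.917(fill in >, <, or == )>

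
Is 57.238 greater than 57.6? No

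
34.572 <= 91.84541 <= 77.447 False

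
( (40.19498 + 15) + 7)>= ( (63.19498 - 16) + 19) False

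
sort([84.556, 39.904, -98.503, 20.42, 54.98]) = [-98.503, 20.42, 39.904, 54.98, 84.556]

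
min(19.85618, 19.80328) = 19.80328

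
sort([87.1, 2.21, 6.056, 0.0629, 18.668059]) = [0.0629, 2.21, 6.056, 18.668059, 87.1]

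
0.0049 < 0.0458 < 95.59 True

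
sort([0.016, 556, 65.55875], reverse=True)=[556, 65.55875, 0.016]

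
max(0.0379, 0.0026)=0.0379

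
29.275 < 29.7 True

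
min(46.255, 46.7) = 46.255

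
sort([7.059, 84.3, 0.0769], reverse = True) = [84.3, 7.059, 0.0769]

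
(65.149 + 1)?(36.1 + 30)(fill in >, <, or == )>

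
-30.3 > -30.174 False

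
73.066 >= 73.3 False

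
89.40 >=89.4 True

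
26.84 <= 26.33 False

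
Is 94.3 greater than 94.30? No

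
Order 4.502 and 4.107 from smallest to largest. 4.107, 4.502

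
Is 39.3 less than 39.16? No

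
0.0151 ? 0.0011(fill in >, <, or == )>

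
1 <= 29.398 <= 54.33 True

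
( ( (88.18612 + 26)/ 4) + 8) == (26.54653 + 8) False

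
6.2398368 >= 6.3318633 False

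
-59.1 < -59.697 False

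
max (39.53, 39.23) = 39.53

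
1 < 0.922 False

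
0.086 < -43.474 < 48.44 False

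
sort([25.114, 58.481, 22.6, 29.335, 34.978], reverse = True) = [58.481, 34.978, 29.335, 25.114, 22.6]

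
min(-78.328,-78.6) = -78.6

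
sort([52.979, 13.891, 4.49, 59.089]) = [4.49, 13.891, 52.979, 59.089]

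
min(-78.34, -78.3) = -78.34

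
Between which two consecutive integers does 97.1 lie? 97 and 98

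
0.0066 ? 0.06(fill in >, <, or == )<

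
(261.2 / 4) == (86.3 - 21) True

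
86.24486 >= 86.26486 False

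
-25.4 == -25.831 False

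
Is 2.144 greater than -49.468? Yes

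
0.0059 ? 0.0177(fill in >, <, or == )<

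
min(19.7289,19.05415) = 19.05415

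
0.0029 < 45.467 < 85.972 True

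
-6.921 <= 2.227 True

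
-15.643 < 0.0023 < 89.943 True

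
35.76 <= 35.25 False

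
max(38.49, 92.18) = 92.18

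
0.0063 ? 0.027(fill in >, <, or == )<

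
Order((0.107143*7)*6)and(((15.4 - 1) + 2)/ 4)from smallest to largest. (((15.4 - 1) + 2)/ 4), ((0.107143*7)*6)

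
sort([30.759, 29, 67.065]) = [29, 30.759, 67.065]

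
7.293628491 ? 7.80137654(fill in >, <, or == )<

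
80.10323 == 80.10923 False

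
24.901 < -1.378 False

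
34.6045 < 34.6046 True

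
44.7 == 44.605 False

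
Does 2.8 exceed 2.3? Yes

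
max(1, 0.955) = 1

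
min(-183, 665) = -183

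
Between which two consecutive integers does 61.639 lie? 61 and 62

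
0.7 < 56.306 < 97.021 True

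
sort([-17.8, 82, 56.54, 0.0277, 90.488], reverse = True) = [90.488, 82, 56.54, 0.0277, -17.8]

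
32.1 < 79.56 True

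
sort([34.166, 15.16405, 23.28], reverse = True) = [34.166, 23.28, 15.16405]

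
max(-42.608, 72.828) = 72.828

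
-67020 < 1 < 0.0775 False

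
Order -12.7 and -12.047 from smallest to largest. -12.7, -12.047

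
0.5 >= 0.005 True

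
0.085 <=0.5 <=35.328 True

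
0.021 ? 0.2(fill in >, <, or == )<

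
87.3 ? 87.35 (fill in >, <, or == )<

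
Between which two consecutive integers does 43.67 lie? 43 and 44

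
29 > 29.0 False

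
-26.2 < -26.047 True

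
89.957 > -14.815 True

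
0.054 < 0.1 True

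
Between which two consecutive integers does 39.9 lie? 39 and 40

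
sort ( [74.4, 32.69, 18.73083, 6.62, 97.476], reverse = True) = [97.476, 74.4, 32.69, 18.73083, 6.62]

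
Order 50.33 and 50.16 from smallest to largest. 50.16, 50.33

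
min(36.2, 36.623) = 36.2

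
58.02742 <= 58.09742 True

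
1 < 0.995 False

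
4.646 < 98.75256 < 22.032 False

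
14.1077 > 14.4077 False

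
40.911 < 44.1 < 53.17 True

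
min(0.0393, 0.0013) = 0.0013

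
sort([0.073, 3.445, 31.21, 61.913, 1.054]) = [0.073, 1.054, 3.445, 31.21, 61.913]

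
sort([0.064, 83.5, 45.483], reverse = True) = [83.5, 45.483, 0.064]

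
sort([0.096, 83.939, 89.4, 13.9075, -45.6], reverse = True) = [89.4, 83.939, 13.9075, 0.096, -45.6]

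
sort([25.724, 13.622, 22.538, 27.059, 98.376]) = [13.622, 22.538, 25.724, 27.059, 98.376]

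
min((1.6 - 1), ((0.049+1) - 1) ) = 0.049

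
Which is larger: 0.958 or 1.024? 1.024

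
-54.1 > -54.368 True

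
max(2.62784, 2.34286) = 2.62784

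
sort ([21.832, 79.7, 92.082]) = [21.832, 79.7, 92.082]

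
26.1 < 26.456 True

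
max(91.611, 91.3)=91.611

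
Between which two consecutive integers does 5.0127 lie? 5 and 6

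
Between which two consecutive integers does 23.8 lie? 23 and 24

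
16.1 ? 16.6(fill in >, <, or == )<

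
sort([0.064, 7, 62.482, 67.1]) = [0.064, 7, 62.482, 67.1]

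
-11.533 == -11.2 False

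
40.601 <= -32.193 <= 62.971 False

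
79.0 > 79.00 False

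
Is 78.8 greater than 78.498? Yes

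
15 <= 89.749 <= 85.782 False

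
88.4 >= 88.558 False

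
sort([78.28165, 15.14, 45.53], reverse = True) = [78.28165, 45.53, 15.14]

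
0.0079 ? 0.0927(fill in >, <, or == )<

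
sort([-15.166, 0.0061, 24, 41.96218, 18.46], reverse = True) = [41.96218, 24, 18.46, 0.0061, -15.166]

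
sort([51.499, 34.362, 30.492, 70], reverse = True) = [70, 51.499, 34.362, 30.492]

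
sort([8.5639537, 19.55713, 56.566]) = [8.5639537, 19.55713, 56.566]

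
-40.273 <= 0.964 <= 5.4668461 True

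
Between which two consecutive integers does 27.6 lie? 27 and 28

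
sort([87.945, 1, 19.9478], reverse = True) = [87.945, 19.9478, 1]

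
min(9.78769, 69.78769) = 9.78769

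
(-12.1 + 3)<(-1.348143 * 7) False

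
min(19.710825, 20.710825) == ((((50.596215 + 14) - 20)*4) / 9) False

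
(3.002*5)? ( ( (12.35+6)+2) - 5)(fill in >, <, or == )<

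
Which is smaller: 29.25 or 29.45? 29.25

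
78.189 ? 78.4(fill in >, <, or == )<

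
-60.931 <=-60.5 True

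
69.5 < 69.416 False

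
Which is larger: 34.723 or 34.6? 34.723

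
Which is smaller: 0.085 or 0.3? 0.085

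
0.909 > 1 False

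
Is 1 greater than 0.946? Yes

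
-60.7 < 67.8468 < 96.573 True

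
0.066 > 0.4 False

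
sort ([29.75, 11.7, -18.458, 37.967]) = [-18.458, 11.7, 29.75, 37.967]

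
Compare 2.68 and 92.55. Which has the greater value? 92.55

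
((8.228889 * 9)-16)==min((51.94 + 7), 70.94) False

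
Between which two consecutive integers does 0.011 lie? 0 and 1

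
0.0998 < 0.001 False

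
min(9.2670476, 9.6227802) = 9.2670476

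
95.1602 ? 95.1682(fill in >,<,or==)<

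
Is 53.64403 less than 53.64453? Yes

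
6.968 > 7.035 False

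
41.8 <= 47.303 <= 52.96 True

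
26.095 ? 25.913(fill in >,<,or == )>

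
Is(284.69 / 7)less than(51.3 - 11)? No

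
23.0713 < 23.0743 True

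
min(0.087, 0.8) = 0.087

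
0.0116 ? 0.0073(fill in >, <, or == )>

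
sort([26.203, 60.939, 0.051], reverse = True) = [60.939, 26.203, 0.051]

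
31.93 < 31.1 False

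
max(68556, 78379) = 78379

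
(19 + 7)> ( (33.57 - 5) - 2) False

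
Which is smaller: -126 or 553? -126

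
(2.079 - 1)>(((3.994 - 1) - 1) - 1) True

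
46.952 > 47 False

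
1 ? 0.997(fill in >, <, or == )>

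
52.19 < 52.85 True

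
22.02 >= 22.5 False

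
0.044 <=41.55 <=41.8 True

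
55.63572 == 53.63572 False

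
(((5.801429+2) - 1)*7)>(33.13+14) True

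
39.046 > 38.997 True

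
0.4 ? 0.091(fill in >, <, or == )>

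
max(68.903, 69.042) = 69.042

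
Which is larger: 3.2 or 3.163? 3.2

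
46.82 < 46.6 False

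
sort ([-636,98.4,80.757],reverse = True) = [98.4,80.757,-636]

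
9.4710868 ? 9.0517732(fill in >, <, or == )>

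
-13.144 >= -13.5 True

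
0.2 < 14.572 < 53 True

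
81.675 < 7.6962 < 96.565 False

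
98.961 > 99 False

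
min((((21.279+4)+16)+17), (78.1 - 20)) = 58.1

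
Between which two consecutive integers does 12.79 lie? 12 and 13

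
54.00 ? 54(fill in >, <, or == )==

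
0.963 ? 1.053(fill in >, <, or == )<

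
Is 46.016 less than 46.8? Yes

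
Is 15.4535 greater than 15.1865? Yes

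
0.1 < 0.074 False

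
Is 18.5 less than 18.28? No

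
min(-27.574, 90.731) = -27.574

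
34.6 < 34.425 False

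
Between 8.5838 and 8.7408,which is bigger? 8.7408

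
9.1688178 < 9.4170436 True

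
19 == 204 False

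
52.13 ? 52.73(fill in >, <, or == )<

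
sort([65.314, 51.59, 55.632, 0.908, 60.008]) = [0.908, 51.59, 55.632, 60.008, 65.314]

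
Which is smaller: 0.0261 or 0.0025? 0.0025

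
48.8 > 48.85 False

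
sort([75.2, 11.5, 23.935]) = [11.5, 23.935, 75.2]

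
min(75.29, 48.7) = 48.7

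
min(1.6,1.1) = 1.1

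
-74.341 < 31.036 True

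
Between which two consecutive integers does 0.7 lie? 0 and 1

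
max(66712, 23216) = 66712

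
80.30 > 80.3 False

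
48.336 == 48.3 False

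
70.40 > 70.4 False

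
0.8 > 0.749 True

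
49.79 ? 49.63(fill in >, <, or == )>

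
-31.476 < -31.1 True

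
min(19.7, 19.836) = 19.7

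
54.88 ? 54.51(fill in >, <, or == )>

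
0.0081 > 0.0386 False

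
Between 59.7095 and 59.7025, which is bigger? 59.7095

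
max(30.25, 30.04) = 30.25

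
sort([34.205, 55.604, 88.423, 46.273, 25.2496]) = [25.2496, 34.205, 46.273, 55.604, 88.423]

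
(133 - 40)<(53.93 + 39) False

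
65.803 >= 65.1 True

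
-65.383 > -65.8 True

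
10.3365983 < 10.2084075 False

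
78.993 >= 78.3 True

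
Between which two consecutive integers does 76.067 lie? 76 and 77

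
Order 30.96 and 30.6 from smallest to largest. 30.6, 30.96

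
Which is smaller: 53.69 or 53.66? 53.66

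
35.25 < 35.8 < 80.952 True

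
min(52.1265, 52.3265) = 52.1265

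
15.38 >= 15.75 False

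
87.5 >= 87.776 False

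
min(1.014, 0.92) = 0.92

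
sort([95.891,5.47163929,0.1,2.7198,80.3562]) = [0.1,2.7198,5.47163929,80.3562,95.891]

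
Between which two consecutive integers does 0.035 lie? 0 and 1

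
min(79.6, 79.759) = 79.6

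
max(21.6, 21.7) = 21.7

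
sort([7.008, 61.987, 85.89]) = [7.008, 61.987, 85.89]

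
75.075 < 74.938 False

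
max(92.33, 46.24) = 92.33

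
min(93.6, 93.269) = 93.269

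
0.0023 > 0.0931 False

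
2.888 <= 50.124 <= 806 True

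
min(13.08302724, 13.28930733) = 13.08302724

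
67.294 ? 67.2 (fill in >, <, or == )>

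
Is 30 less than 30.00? No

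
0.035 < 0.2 True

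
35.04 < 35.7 True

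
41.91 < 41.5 False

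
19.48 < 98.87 True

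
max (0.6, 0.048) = 0.6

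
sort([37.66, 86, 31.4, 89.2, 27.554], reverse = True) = [89.2, 86, 37.66, 31.4, 27.554]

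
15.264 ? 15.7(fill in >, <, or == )<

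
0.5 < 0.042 False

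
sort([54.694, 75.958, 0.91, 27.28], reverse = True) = [75.958, 54.694, 27.28, 0.91]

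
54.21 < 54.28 True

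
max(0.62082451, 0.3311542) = 0.62082451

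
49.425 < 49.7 True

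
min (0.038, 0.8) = 0.038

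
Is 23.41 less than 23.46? Yes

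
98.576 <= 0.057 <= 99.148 False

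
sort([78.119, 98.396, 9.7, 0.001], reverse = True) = [98.396, 78.119, 9.7, 0.001]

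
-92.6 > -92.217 False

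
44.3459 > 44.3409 True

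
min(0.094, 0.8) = 0.094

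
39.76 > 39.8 False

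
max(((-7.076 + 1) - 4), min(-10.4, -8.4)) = -10.076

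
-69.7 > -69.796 True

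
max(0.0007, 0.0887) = 0.0887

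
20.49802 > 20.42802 True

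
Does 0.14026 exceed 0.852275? No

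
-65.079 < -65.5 False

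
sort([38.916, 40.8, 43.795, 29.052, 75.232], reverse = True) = [75.232, 43.795, 40.8, 38.916, 29.052]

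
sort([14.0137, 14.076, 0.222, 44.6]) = [0.222, 14.0137, 14.076, 44.6]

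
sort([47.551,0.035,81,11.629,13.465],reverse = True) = [81,47.551,13.465,11.629,0.035]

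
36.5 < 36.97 True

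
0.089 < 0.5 True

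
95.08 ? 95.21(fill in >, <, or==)<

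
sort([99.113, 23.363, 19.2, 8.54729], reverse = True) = [99.113, 23.363, 19.2, 8.54729]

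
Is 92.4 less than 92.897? Yes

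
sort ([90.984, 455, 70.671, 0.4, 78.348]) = [0.4, 70.671, 78.348, 90.984, 455]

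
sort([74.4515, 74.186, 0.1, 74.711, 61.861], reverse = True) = [74.711, 74.4515, 74.186, 61.861, 0.1]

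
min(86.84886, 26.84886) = 26.84886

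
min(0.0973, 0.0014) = 0.0014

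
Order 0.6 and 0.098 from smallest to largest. 0.098, 0.6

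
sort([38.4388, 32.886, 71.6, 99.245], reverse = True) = [99.245, 71.6, 38.4388, 32.886]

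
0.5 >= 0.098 True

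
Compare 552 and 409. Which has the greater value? 552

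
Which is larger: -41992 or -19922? -19922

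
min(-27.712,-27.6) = -27.712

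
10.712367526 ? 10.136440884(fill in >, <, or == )>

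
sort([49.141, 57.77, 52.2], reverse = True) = [57.77, 52.2, 49.141]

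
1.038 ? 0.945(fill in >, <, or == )>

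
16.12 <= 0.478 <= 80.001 False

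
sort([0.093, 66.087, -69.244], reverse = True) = [66.087, 0.093, -69.244]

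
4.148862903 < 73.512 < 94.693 True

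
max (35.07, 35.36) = 35.36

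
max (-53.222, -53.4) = -53.222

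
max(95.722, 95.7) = 95.722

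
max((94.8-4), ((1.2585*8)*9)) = 90.8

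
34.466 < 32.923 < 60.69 False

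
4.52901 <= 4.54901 True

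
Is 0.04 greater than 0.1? No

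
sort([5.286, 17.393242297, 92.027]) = [5.286, 17.393242297, 92.027]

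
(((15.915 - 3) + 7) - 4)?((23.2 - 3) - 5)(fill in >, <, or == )>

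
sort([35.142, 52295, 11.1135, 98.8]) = [11.1135, 35.142, 98.8, 52295]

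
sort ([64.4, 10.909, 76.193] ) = [10.909, 64.4, 76.193]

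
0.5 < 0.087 False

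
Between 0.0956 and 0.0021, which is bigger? 0.0956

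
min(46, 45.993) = 45.993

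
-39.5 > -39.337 False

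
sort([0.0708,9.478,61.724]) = [0.0708,9.478,61.724]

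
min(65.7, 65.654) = 65.654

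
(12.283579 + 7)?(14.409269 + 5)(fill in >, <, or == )<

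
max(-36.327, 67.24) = 67.24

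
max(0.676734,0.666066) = 0.676734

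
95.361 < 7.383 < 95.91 False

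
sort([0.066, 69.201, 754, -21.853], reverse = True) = [754, 69.201, 0.066, -21.853]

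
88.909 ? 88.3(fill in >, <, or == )>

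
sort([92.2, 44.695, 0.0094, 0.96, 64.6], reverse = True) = [92.2, 64.6, 44.695, 0.96, 0.0094]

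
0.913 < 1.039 True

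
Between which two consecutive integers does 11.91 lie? 11 and 12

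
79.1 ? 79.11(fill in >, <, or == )<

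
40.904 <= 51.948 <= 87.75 True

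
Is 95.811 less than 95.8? No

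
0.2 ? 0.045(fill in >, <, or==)>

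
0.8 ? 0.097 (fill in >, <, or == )>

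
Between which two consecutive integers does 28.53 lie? 28 and 29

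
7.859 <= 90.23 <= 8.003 False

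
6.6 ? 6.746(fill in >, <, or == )<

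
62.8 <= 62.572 False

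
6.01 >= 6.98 False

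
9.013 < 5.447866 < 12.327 False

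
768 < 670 False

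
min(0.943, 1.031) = 0.943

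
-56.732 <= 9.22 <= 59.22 True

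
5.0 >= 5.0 True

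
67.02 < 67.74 True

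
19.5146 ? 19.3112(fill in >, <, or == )>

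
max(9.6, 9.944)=9.944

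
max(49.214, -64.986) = 49.214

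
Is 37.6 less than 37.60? No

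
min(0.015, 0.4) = 0.015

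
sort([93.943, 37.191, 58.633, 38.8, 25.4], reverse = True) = [93.943, 58.633, 38.8, 37.191, 25.4]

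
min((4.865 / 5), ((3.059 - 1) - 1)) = 0.973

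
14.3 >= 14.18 True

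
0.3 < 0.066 False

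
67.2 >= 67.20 True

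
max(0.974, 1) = 1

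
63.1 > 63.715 False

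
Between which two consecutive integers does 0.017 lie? 0 and 1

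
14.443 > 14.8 False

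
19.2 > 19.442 False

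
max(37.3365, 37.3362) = 37.3365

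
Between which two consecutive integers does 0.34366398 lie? 0 and 1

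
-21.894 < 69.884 True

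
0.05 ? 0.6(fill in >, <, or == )<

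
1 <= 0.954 False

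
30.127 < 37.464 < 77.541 True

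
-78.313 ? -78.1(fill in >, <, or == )<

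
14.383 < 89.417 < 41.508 False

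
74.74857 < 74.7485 False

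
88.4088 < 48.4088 False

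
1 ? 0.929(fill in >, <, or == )>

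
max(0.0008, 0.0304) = 0.0304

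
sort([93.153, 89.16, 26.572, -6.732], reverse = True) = [93.153, 89.16, 26.572, -6.732]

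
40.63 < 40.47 False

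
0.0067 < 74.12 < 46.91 False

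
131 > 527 False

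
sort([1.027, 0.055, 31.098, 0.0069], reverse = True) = [31.098, 1.027, 0.055, 0.0069]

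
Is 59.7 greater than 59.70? No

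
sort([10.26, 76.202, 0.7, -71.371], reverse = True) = [76.202, 10.26, 0.7, -71.371]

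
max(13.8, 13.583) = 13.8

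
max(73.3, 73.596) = 73.596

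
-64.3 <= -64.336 False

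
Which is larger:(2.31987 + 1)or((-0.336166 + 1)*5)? (2.31987 + 1)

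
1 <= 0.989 False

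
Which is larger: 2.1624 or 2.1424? 2.1624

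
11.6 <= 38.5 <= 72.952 True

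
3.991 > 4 False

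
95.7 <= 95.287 False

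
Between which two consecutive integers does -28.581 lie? -29 and -28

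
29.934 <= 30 True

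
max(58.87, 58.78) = 58.87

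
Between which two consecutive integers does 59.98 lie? 59 and 60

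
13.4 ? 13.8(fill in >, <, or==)<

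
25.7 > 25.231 True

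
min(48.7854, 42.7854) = 42.7854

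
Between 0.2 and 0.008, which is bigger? 0.2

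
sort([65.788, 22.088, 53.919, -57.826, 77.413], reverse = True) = [77.413, 65.788, 53.919, 22.088, -57.826]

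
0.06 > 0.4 False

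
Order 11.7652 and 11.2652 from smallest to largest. 11.2652, 11.7652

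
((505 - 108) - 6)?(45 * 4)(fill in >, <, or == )>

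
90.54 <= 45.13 False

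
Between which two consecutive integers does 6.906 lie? 6 and 7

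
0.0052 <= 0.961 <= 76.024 True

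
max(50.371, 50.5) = 50.5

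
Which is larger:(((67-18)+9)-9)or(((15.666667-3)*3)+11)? (((15.666667-3)*3)+11)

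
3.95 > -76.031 True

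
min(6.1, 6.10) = 6.1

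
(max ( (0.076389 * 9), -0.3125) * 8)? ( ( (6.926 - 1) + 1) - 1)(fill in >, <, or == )<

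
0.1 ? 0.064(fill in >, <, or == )>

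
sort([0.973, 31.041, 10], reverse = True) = [31.041, 10, 0.973]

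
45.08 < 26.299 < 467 False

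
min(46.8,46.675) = 46.675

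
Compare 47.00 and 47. They are equal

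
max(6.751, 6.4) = 6.751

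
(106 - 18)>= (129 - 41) True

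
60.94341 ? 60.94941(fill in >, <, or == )<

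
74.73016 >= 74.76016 False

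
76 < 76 False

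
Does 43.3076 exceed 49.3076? No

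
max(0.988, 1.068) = 1.068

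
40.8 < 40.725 False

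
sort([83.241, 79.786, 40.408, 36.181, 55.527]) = [36.181, 40.408, 55.527, 79.786, 83.241]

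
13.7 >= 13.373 True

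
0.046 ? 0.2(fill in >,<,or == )<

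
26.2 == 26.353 False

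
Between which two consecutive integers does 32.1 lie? 32 and 33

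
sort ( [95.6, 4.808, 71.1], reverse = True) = [95.6, 71.1, 4.808]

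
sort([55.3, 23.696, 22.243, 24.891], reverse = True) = [55.3, 24.891, 23.696, 22.243]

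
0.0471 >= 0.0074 True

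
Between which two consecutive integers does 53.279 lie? 53 and 54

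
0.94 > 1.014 False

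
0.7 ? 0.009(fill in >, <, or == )>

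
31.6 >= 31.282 True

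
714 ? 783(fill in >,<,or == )<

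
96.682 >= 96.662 True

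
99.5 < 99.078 False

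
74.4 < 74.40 False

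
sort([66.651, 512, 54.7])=[54.7, 66.651, 512]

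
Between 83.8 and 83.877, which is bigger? 83.877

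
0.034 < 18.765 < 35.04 True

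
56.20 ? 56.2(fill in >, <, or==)==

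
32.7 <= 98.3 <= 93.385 False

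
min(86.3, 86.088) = 86.088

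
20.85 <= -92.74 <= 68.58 False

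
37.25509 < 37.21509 False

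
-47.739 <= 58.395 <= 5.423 False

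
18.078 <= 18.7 True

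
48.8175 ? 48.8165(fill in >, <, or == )>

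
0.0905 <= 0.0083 False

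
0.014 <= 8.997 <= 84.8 True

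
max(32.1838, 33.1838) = 33.1838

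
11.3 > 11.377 False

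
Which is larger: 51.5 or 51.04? 51.5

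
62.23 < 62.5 True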